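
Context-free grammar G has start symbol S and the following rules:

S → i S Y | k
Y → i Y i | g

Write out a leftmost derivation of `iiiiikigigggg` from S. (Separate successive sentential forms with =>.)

S=>iSY=>iiSYY=>iiiSYYY=>iiiiSYYYY=>iiiiiSYYYYY=>iiiiikYYYYY=>iiiiikiYiYYYY=>iiiiikigiYYYY=>iiiiikigigYYY=>iiiiikigiggYY=>iiiiikigigggY=>iiiiikigigggg

S => iSY   [S → i S Y]
iSY => iiSYY   [S → i S Y]
iiSYY => iiiSYYY   [S → i S Y]
iiiSYYY => iiiiSYYYY   [S → i S Y]
iiiiSYYYY => iiiiiSYYYYY   [S → i S Y]
iiiiiSYYYYY => iiiiikYYYYY   [S → k]
iiiiikYYYYY => iiiiikiYiYYYY   [Y → i Y i]
iiiiikiYiYYYY => iiiiikigiYYYY   [Y → g]
iiiiikigiYYYY => iiiiikigigYYY   [Y → g]
iiiiikigigYYY => iiiiikigiggYY   [Y → g]
iiiiikigiggYY => iiiiikigigggY   [Y → g]
iiiiikigigggY => iiiiikigigggg   [Y → g]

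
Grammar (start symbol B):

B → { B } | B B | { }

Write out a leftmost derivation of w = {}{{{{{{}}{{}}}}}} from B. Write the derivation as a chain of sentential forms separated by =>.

B => BB => {}B => {}{B} => {}{{B}} => {}{{{B}}} => {}{{{{B}}}} => {}{{{{BB}}}} => {}{{{{{B}B}}}} => {}{{{{{{}}B}}}} => {}{{{{{{}}{B}}}}} => {}{{{{{{}}{{}}}}}}

B => BB   [B → B B]
BB => {}B   [B → { }]
{}B => {}{B}   [B → { B }]
{}{B} => {}{{B}}   [B → { B }]
{}{{B}} => {}{{{B}}}   [B → { B }]
{}{{{B}}} => {}{{{{B}}}}   [B → { B }]
{}{{{{B}}}} => {}{{{{BB}}}}   [B → B B]
{}{{{{BB}}}} => {}{{{{{B}B}}}}   [B → { B }]
{}{{{{{B}B}}}} => {}{{{{{{}}B}}}}   [B → { }]
{}{{{{{{}}B}}}} => {}{{{{{{}}{B}}}}}   [B → { B }]
{}{{{{{{}}{B}}}}} => {}{{{{{{}}{{}}}}}}   [B → { }]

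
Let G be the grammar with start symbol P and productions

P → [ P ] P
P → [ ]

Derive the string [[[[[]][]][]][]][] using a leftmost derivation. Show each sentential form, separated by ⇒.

P ⇒ [P]P ⇒ [[P]P]P ⇒ [[[P]P]P]P ⇒ [[[[P]P]P]P]P ⇒ [[[[[]]P]P]P]P ⇒ [[[[[]][]]P]P]P ⇒ [[[[[]][]][]]P]P ⇒ [[[[[]][]][]][]]P ⇒ [[[[[]][]][]][]][]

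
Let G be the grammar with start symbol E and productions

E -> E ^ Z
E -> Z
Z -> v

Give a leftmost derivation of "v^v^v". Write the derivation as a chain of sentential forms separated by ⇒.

E ⇒ E^Z ⇒ E^Z^Z ⇒ Z^Z^Z ⇒ v^Z^Z ⇒ v^v^Z ⇒ v^v^v

E ⇒ E^Z   [E -> E ^ Z]
E^Z ⇒ E^Z^Z   [E -> E ^ Z]
E^Z^Z ⇒ Z^Z^Z   [E -> Z]
Z^Z^Z ⇒ v^Z^Z   [Z -> v]
v^Z^Z ⇒ v^v^Z   [Z -> v]
v^v^Z ⇒ v^v^v   [Z -> v]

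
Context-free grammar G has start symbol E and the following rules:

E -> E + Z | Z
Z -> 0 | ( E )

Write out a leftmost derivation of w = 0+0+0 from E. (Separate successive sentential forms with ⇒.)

E ⇒ E+Z ⇒ E+Z+Z ⇒ Z+Z+Z ⇒ 0+Z+Z ⇒ 0+0+Z ⇒ 0+0+0

E ⇒ E+Z   [E -> E + Z]
E+Z ⇒ E+Z+Z   [E -> E + Z]
E+Z+Z ⇒ Z+Z+Z   [E -> Z]
Z+Z+Z ⇒ 0+Z+Z   [Z -> 0]
0+Z+Z ⇒ 0+0+Z   [Z -> 0]
0+0+Z ⇒ 0+0+0   [Z -> 0]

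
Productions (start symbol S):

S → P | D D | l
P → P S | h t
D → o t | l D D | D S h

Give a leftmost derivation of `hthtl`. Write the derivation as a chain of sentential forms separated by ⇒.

S ⇒ P   [S → P]
P ⇒ PS   [P → P S]
PS ⇒ htS   [P → h t]
htS ⇒ htP   [S → P]
htP ⇒ htPS   [P → P S]
htPS ⇒ hthtS   [P → h t]
hthtS ⇒ hthtl   [S → l]

S⇒P⇒PS⇒htS⇒htP⇒htPS⇒hthtS⇒hthtl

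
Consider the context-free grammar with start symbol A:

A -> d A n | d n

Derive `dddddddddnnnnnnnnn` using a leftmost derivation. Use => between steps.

A => dAn   [A -> d A n]
dAn => ddAnn   [A -> d A n]
ddAnn => dddAnnn   [A -> d A n]
dddAnnn => ddddAnnnn   [A -> d A n]
ddddAnnnn => dddddAnnnnn   [A -> d A n]
dddddAnnnnn => ddddddAnnnnnn   [A -> d A n]
ddddddAnnnnnn => dddddddAnnnnnnn   [A -> d A n]
dddddddAnnnnnnn => ddddddddAnnnnnnnn   [A -> d A n]
ddddddddAnnnnnnnn => dddddddddnnnnnnnnn   [A -> d n]

A=>dAn=>ddAnn=>dddAnnn=>ddddAnnnn=>dddddAnnnnn=>ddddddAnnnnnn=>dddddddAnnnnnnn=>ddddddddAnnnnnnnn=>dddddddddnnnnnnnnn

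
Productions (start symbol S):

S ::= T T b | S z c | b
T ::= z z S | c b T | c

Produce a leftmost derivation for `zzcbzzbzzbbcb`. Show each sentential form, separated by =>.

S => TTb   [S ::= T T b]
TTb => zzSTb   [T ::= z z S]
zzSTb => zzTTbTb   [S ::= T T b]
zzTTbTb => zzcbTTbTb   [T ::= c b T]
zzcbTTbTb => zzcbzzSTbTb   [T ::= z z S]
zzcbzzSTbTb => zzcbzzbTbTb   [S ::= b]
zzcbzzbTbTb => zzcbzzbzzSbTb   [T ::= z z S]
zzcbzzbzzSbTb => zzcbzzbzzbbTb   [S ::= b]
zzcbzzbzzbbTb => zzcbzzbzzbbcb   [T ::= c]

S=>TTb=>zzSTb=>zzTTbTb=>zzcbTTbTb=>zzcbzzSTbTb=>zzcbzzbTbTb=>zzcbzzbzzSbTb=>zzcbzzbzzbbTb=>zzcbzzbzzbbcb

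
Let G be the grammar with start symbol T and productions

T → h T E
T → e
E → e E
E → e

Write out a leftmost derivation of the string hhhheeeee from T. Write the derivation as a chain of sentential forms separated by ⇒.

T ⇒ hTE ⇒ hhTEE ⇒ hhhTEEE ⇒ hhhhTEEEE ⇒ hhhheEEEE ⇒ hhhheeEEE ⇒ hhhheeeEE ⇒ hhhheeeeE ⇒ hhhheeeee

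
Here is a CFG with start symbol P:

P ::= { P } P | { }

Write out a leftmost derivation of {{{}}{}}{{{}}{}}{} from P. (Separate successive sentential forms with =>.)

P=>{P}P=>{{P}P}P=>{{{}}P}P=>{{{}}{}}P=>{{{}}{}}{P}P=>{{{}}{}}{{P}P}P=>{{{}}{}}{{{}}P}P=>{{{}}{}}{{{}}{}}P=>{{{}}{}}{{{}}{}}{}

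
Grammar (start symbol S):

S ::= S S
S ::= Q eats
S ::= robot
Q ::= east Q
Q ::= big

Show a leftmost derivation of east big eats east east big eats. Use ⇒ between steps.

S ⇒ S S   [S ::= S S]
S S ⇒ Q eats S   [S ::= Q eats]
Q eats S ⇒ east Q eats S   [Q ::= east Q]
east Q eats S ⇒ east big eats S   [Q ::= big]
east big eats S ⇒ east big eats Q eats   [S ::= Q eats]
east big eats Q eats ⇒ east big eats east Q eats   [Q ::= east Q]
east big eats east Q eats ⇒ east big eats east east Q eats   [Q ::= east Q]
east big eats east east Q eats ⇒ east big eats east east big eats   [Q ::= big]

S ⇒ S S ⇒ Q eats S ⇒ east Q eats S ⇒ east big eats S ⇒ east big eats Q eats ⇒ east big eats east Q eats ⇒ east big eats east east Q eats ⇒ east big eats east east big eats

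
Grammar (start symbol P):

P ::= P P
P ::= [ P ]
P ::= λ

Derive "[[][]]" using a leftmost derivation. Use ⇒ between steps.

P ⇒ [P]   [P ::= [ P ]]
[P] ⇒ [PP]   [P ::= P P]
[PP] ⇒ [[P]P]   [P ::= [ P ]]
[[P]P] ⇒ [[]P]   [P ::= λ]
[[]P] ⇒ [[][P]]   [P ::= [ P ]]
[[][P]] ⇒ [[][]]   [P ::= λ]

P⇒[P]⇒[PP]⇒[[P]P]⇒[[]P]⇒[[][P]]⇒[[][]]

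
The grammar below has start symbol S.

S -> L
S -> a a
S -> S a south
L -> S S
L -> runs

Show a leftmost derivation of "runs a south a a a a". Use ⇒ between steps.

S ⇒ L ⇒ S S ⇒ L S ⇒ S S S ⇒ S a south S S ⇒ L a south S S ⇒ runs a south S S ⇒ runs a south a a S ⇒ runs a south a a a a

S ⇒ L   [S -> L]
L ⇒ S S   [L -> S S]
S S ⇒ L S   [S -> L]
L S ⇒ S S S   [L -> S S]
S S S ⇒ S a south S S   [S -> S a south]
S a south S S ⇒ L a south S S   [S -> L]
L a south S S ⇒ runs a south S S   [L -> runs]
runs a south S S ⇒ runs a south a a S   [S -> a a]
runs a south a a S ⇒ runs a south a a a a   [S -> a a]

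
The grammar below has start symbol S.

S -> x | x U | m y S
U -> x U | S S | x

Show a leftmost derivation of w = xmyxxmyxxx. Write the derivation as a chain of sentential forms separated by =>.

S => xU   [S -> x U]
xU => xSS   [U -> S S]
xSS => xmySS   [S -> m y S]
xmySS => xmyxUS   [S -> x U]
xmyxUS => xmyxxUS   [U -> x U]
xmyxxUS => xmyxxSSS   [U -> S S]
xmyxxSSS => xmyxxmySSS   [S -> m y S]
xmyxxmySSS => xmyxxmyxSS   [S -> x]
xmyxxmyxSS => xmyxxmyxxS   [S -> x]
xmyxxmyxxS => xmyxxmyxxx   [S -> x]

S => xU => xSS => xmySS => xmyxUS => xmyxxUS => xmyxxSSS => xmyxxmySSS => xmyxxmyxSS => xmyxxmyxxS => xmyxxmyxxx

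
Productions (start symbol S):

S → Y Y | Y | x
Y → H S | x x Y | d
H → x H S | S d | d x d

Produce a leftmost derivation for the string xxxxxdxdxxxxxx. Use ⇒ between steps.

S ⇒ Y ⇒ HS ⇒ xHSS ⇒ xxHSSS ⇒ xxxHSSSS ⇒ xxxxHSSSSS ⇒ xxxxxHSSSSSS ⇒ xxxxxdxdSSSSSS ⇒ xxxxxdxdxSSSSS ⇒ xxxxxdxdxxSSSS ⇒ xxxxxdxdxxxSSS ⇒ xxxxxdxdxxxxSS ⇒ xxxxxdxdxxxxxS ⇒ xxxxxdxdxxxxxx

S ⇒ Y   [S → Y]
Y ⇒ HS   [Y → H S]
HS ⇒ xHSS   [H → x H S]
xHSS ⇒ xxHSSS   [H → x H S]
xxHSSS ⇒ xxxHSSSS   [H → x H S]
xxxHSSSS ⇒ xxxxHSSSSS   [H → x H S]
xxxxHSSSSS ⇒ xxxxxHSSSSSS   [H → x H S]
xxxxxHSSSSSS ⇒ xxxxxdxdSSSSSS   [H → d x d]
xxxxxdxdSSSSSS ⇒ xxxxxdxdxSSSSS   [S → x]
xxxxxdxdxSSSSS ⇒ xxxxxdxdxxSSSS   [S → x]
xxxxxdxdxxSSSS ⇒ xxxxxdxdxxxSSS   [S → x]
xxxxxdxdxxxSSS ⇒ xxxxxdxdxxxxSS   [S → x]
xxxxxdxdxxxxSS ⇒ xxxxxdxdxxxxxS   [S → x]
xxxxxdxdxxxxxS ⇒ xxxxxdxdxxxxxx   [S → x]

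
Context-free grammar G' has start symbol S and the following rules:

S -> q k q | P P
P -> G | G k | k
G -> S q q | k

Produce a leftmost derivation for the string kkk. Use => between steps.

S=>PP=>GkP=>kkP=>kkG=>kkk

S => PP   [S -> P P]
PP => GkP   [P -> G k]
GkP => kkP   [G -> k]
kkP => kkG   [P -> G]
kkG => kkk   [G -> k]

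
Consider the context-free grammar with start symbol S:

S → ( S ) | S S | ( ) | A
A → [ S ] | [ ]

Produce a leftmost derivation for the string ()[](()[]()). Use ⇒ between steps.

S⇒SS⇒()S⇒()SS⇒()AS⇒()[]S⇒()[](S)⇒()[](SS)⇒()[](()S)⇒()[](()SS)⇒()[](()AS)⇒()[](()[]S)⇒()[](()[]())

S ⇒ SS   [S → S S]
SS ⇒ ()S   [S → ( )]
()S ⇒ ()SS   [S → S S]
()SS ⇒ ()AS   [S → A]
()AS ⇒ ()[]S   [A → [ ]]
()[]S ⇒ ()[](S)   [S → ( S )]
()[](S) ⇒ ()[](SS)   [S → S S]
()[](SS) ⇒ ()[](()S)   [S → ( )]
()[](()S) ⇒ ()[](()SS)   [S → S S]
()[](()SS) ⇒ ()[](()AS)   [S → A]
()[](()AS) ⇒ ()[](()[]S)   [A → [ ]]
()[](()[]S) ⇒ ()[](()[]())   [S → ( )]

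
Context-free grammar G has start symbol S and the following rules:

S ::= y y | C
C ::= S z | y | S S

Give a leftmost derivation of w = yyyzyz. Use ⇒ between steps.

S ⇒ C   [S ::= C]
C ⇒ SS   [C ::= S S]
SS ⇒ CS   [S ::= C]
CS ⇒ SSS   [C ::= S S]
SSS ⇒ yySS   [S ::= y y]
yySS ⇒ yyCS   [S ::= C]
yyCS ⇒ yySzS   [C ::= S z]
yySzS ⇒ yyCzS   [S ::= C]
yyCzS ⇒ yyyzS   [C ::= y]
yyyzS ⇒ yyyzC   [S ::= C]
yyyzC ⇒ yyyzSz   [C ::= S z]
yyyzSz ⇒ yyyzCz   [S ::= C]
yyyzCz ⇒ yyyzyz   [C ::= y]

S ⇒ C ⇒ SS ⇒ CS ⇒ SSS ⇒ yySS ⇒ yyCS ⇒ yySzS ⇒ yyCzS ⇒ yyyzS ⇒ yyyzC ⇒ yyyzSz ⇒ yyyzCz ⇒ yyyzyz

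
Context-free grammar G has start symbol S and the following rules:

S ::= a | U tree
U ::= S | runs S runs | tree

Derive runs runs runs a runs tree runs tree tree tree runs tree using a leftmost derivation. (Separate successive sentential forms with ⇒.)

S ⇒ U tree ⇒ runs S runs tree ⇒ runs U tree runs tree ⇒ runs S tree runs tree ⇒ runs U tree tree runs tree ⇒ runs S tree tree runs tree ⇒ runs U tree tree tree runs tree ⇒ runs runs S runs tree tree tree runs tree ⇒ runs runs U tree runs tree tree tree runs tree ⇒ runs runs runs S runs tree runs tree tree tree runs tree ⇒ runs runs runs a runs tree runs tree tree tree runs tree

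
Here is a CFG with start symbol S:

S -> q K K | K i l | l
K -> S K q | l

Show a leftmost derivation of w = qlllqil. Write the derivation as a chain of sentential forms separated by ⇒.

S ⇒ Kil ⇒ SKqil ⇒ qKKKqil ⇒ qlKKqil ⇒ qllKqil ⇒ qlllqil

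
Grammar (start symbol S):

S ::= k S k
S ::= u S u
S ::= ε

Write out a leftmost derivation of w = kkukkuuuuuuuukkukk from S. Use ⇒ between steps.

S ⇒ kSk   [S ::= k S k]
kSk ⇒ kkSkk   [S ::= k S k]
kkSkk ⇒ kkuSukk   [S ::= u S u]
kkuSukk ⇒ kkukSkukk   [S ::= k S k]
kkukSkukk ⇒ kkukkSkkukk   [S ::= k S k]
kkukkSkkukk ⇒ kkukkuSukkukk   [S ::= u S u]
kkukkuSukkukk ⇒ kkukkuuSuukkukk   [S ::= u S u]
kkukkuuSuukkukk ⇒ kkukkuuuSuuukkukk   [S ::= u S u]
kkukkuuuSuuukkukk ⇒ kkukkuuuuSuuuukkukk   [S ::= u S u]
kkukkuuuuSuuuukkukk ⇒ kkukkuuuuuuuukkukk   [S ::= ε]

S ⇒ kSk ⇒ kkSkk ⇒ kkuSukk ⇒ kkukSkukk ⇒ kkukkSkkukk ⇒ kkukkuSukkukk ⇒ kkukkuuSuukkukk ⇒ kkukkuuuSuuukkukk ⇒ kkukkuuuuSuuuukkukk ⇒ kkukkuuuuuuuukkukk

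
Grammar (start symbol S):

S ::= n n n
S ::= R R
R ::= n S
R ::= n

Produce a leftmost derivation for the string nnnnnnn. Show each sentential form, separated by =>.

S => RR   [S ::= R R]
RR => nSR   [R ::= n S]
nSR => nnnnR   [S ::= n n n]
nnnnR => nnnnnS   [R ::= n S]
nnnnnS => nnnnnRR   [S ::= R R]
nnnnnRR => nnnnnnR   [R ::= n]
nnnnnnR => nnnnnnn   [R ::= n]

S=>RR=>nSR=>nnnnR=>nnnnnS=>nnnnnRR=>nnnnnnR=>nnnnnnn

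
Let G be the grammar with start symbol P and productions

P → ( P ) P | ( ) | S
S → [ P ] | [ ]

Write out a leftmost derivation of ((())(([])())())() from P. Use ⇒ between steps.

P ⇒ (P)P ⇒ ((P)P)P ⇒ ((())P)P ⇒ ((())(P)P)P ⇒ ((())((P)P)P)P ⇒ ((())((S)P)P)P ⇒ ((())(([])P)P)P ⇒ ((())(([])())P)P ⇒ ((())(([])())())P ⇒ ((())(([])())())()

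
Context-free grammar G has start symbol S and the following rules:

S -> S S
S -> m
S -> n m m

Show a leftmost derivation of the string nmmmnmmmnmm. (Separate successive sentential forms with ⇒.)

S ⇒ SS   [S -> S S]
SS ⇒ SSS   [S -> S S]
SSS ⇒ SSSS   [S -> S S]
SSSS ⇒ SSSSS   [S -> S S]
SSSSS ⇒ nmmSSSS   [S -> n m m]
nmmSSSS ⇒ nmmmSSS   [S -> m]
nmmmSSS ⇒ nmmmnmmSS   [S -> n m m]
nmmmnmmSS ⇒ nmmmnmmmS   [S -> m]
nmmmnmmmS ⇒ nmmmnmmmnmm   [S -> n m m]

S⇒SS⇒SSS⇒SSSS⇒SSSSS⇒nmmSSSS⇒nmmmSSS⇒nmmmnmmSS⇒nmmmnmmmS⇒nmmmnmmmnmm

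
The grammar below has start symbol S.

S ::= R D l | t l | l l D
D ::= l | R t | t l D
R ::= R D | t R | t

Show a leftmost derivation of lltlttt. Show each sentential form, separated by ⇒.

S ⇒ llD   [S ::= l l D]
llD ⇒ lltlD   [D ::= t l D]
lltlD ⇒ lltlRt   [D ::= R t]
lltlRt ⇒ lltltRt   [R ::= t R]
lltltRt ⇒ lltlttt   [R ::= t]

S ⇒ llD ⇒ lltlD ⇒ lltlRt ⇒ lltltRt ⇒ lltlttt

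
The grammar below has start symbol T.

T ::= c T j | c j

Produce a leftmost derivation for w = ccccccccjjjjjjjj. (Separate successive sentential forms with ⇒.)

T ⇒ cTj ⇒ ccTjj ⇒ cccTjjj ⇒ ccccTjjjj ⇒ cccccTjjjjj ⇒ ccccccTjjjjjj ⇒ cccccccTjjjjjjj ⇒ ccccccccjjjjjjjj

T ⇒ cTj   [T ::= c T j]
cTj ⇒ ccTjj   [T ::= c T j]
ccTjj ⇒ cccTjjj   [T ::= c T j]
cccTjjj ⇒ ccccTjjjj   [T ::= c T j]
ccccTjjjj ⇒ cccccTjjjjj   [T ::= c T j]
cccccTjjjjj ⇒ ccccccTjjjjjj   [T ::= c T j]
ccccccTjjjjjj ⇒ cccccccTjjjjjjj   [T ::= c T j]
cccccccTjjjjjjj ⇒ ccccccccjjjjjjjj   [T ::= c j]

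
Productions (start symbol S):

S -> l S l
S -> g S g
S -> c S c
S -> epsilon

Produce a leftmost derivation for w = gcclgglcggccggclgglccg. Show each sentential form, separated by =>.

S=>gSg=>gcScg=>gccSccg=>gcclSlccg=>gcclgSglccg=>gcclggSgglccg=>gcclgglSlgglccg=>gcclgglcSclgglccg=>gcclgglcgSgclgglccg=>gcclgglcggSggclgglccg=>gcclgglcggcScggclgglccg=>gcclgglcggccggclgglccg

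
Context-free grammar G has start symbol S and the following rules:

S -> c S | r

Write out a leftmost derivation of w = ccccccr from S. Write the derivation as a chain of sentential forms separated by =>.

S => cS => ccS => cccS => ccccS => cccccS => ccccccS => ccccccr

S => cS   [S -> c S]
cS => ccS   [S -> c S]
ccS => cccS   [S -> c S]
cccS => ccccS   [S -> c S]
ccccS => cccccS   [S -> c S]
cccccS => ccccccS   [S -> c S]
ccccccS => ccccccr   [S -> r]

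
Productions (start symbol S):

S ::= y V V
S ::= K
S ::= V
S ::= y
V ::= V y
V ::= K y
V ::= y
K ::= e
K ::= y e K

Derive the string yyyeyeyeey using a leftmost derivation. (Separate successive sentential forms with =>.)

S=>yVV=>yyV=>yyKy=>yyyeKy=>yyyeyeKy=>yyyeyeyeKy=>yyyeyeyeey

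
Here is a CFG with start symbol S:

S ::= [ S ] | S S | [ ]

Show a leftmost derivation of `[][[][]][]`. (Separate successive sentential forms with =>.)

S => SS => []S => []SS => [][S]S => [][SS]S => [][[]S]S => [][[][]]S => [][[][]][]

S => SS   [S ::= S S]
SS => []S   [S ::= [ ]]
[]S => []SS   [S ::= S S]
[]SS => [][S]S   [S ::= [ S ]]
[][S]S => [][SS]S   [S ::= S S]
[][SS]S => [][[]S]S   [S ::= [ ]]
[][[]S]S => [][[][]]S   [S ::= [ ]]
[][[][]]S => [][[][]][]   [S ::= [ ]]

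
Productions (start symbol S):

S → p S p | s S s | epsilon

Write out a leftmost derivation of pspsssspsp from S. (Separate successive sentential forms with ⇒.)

S⇒pSp⇒psSsp⇒pspSpsp⇒pspsSspsp⇒pspssSsspsp⇒pspsssspsp

S ⇒ pSp   [S → p S p]
pSp ⇒ psSsp   [S → s S s]
psSsp ⇒ pspSpsp   [S → p S p]
pspSpsp ⇒ pspsSspsp   [S → s S s]
pspsSspsp ⇒ pspssSsspsp   [S → s S s]
pspssSsspsp ⇒ pspsssspsp   [S → epsilon]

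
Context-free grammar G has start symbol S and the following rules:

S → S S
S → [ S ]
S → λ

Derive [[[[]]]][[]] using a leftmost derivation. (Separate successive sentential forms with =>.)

S => SS => [S]S => [[S]]S => [[[S]]]S => [[[[S]]]]S => [[[[]]]]S => [[[[]]]][S] => [[[[]]]][[S]] => [[[[]]]][[]]

S => SS   [S → S S]
SS => [S]S   [S → [ S ]]
[S]S => [[S]]S   [S → [ S ]]
[[S]]S => [[[S]]]S   [S → [ S ]]
[[[S]]]S => [[[[S]]]]S   [S → [ S ]]
[[[[S]]]]S => [[[[]]]]S   [S → λ]
[[[[]]]]S => [[[[]]]][S]   [S → [ S ]]
[[[[]]]][S] => [[[[]]]][[S]]   [S → [ S ]]
[[[[]]]][[S]] => [[[[]]]][[]]   [S → λ]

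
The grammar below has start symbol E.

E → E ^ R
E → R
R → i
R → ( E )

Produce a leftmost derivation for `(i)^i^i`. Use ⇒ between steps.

E ⇒ E^R   [E → E ^ R]
E^R ⇒ E^R^R   [E → E ^ R]
E^R^R ⇒ R^R^R   [E → R]
R^R^R ⇒ (E)^R^R   [R → ( E )]
(E)^R^R ⇒ (R)^R^R   [E → R]
(R)^R^R ⇒ (i)^R^R   [R → i]
(i)^R^R ⇒ (i)^i^R   [R → i]
(i)^i^R ⇒ (i)^i^i   [R → i]

E ⇒ E^R ⇒ E^R^R ⇒ R^R^R ⇒ (E)^R^R ⇒ (R)^R^R ⇒ (i)^R^R ⇒ (i)^i^R ⇒ (i)^i^i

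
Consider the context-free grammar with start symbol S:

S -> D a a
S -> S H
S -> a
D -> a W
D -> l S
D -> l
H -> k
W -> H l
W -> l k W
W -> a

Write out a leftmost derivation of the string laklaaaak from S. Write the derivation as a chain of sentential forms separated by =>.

S => SH => DaaH => lSaaH => lDaaaaH => laWaaaaH => laHlaaaaH => laklaaaaH => laklaaaak

S => SH   [S -> S H]
SH => DaaH   [S -> D a a]
DaaH => lSaaH   [D -> l S]
lSaaH => lDaaaaH   [S -> D a a]
lDaaaaH => laWaaaaH   [D -> a W]
laWaaaaH => laHlaaaaH   [W -> H l]
laHlaaaaH => laklaaaaH   [H -> k]
laklaaaaH => laklaaaak   [H -> k]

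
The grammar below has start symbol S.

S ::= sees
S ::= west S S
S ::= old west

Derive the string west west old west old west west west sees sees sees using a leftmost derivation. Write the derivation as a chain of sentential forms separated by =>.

S => west S S   [S ::= west S S]
west S S => west west S S S   [S ::= west S S]
west west S S S => west west old west S S   [S ::= old west]
west west old west S S => west west old west old west S   [S ::= old west]
west west old west old west S => west west old west old west west S S   [S ::= west S S]
west west old west old west west S S => west west old west old west west west S S S   [S ::= west S S]
west west old west old west west west S S S => west west old west old west west west sees S S   [S ::= sees]
west west old west old west west west sees S S => west west old west old west west west sees sees S   [S ::= sees]
west west old west old west west west sees sees S => west west old west old west west west sees sees sees   [S ::= sees]

S => west S S => west west S S S => west west old west S S => west west old west old west S => west west old west old west west S S => west west old west old west west west S S S => west west old west old west west west sees S S => west west old west old west west west sees sees S => west west old west old west west west sees sees sees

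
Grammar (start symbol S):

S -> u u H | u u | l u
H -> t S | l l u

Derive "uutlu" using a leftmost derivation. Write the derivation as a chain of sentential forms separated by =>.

S => uuH => uutS => uutlu

S => uuH   [S -> u u H]
uuH => uutS   [H -> t S]
uutS => uutlu   [S -> l u]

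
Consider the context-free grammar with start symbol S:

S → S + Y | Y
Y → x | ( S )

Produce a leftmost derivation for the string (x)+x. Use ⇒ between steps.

S ⇒ S+Y   [S → S + Y]
S+Y ⇒ Y+Y   [S → Y]
Y+Y ⇒ (S)+Y   [Y → ( S )]
(S)+Y ⇒ (Y)+Y   [S → Y]
(Y)+Y ⇒ (x)+Y   [Y → x]
(x)+Y ⇒ (x)+x   [Y → x]

S⇒S+Y⇒Y+Y⇒(S)+Y⇒(Y)+Y⇒(x)+Y⇒(x)+x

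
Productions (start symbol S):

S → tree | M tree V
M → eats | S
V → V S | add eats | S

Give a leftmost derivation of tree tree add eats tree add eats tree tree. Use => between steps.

S => M tree V => S tree V => M tree V tree V => S tree V tree V => M tree V tree V tree V => S tree V tree V tree V => tree tree V tree V tree V => tree tree add eats tree V tree V => tree tree add eats tree add eats tree V => tree tree add eats tree add eats tree S => tree tree add eats tree add eats tree tree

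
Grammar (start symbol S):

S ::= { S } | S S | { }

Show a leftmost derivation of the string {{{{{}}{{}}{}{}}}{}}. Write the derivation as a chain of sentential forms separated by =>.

S=>{S}=>{SS}=>{{S}S}=>{{{S}}S}=>{{{SS}}S}=>{{{SSS}}S}=>{{{SSSS}}S}=>{{{{S}SSS}}S}=>{{{{{}}SSS}}S}=>{{{{{}}{S}SS}}S}=>{{{{{}}{{}}SS}}S}=>{{{{{}}{{}}{}S}}S}=>{{{{{}}{{}}{}{}}}S}=>{{{{{}}{{}}{}{}}}{}}

S => {S}   [S ::= { S }]
{S} => {SS}   [S ::= S S]
{SS} => {{S}S}   [S ::= { S }]
{{S}S} => {{{S}}S}   [S ::= { S }]
{{{S}}S} => {{{SS}}S}   [S ::= S S]
{{{SS}}S} => {{{SSS}}S}   [S ::= S S]
{{{SSS}}S} => {{{SSSS}}S}   [S ::= S S]
{{{SSSS}}S} => {{{{S}SSS}}S}   [S ::= { S }]
{{{{S}SSS}}S} => {{{{{}}SSS}}S}   [S ::= { }]
{{{{{}}SSS}}S} => {{{{{}}{S}SS}}S}   [S ::= { S }]
{{{{{}}{S}SS}}S} => {{{{{}}{{}}SS}}S}   [S ::= { }]
{{{{{}}{{}}SS}}S} => {{{{{}}{{}}{}S}}S}   [S ::= { }]
{{{{{}}{{}}{}S}}S} => {{{{{}}{{}}{}{}}}S}   [S ::= { }]
{{{{{}}{{}}{}{}}}S} => {{{{{}}{{}}{}{}}}{}}   [S ::= { }]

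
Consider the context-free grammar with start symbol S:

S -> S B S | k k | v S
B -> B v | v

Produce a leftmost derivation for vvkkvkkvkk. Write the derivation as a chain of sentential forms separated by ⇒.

S⇒SBS⇒vSBS⇒vvSBS⇒vvSBSBS⇒vvkkBSBS⇒vvkkvSBS⇒vvkkvkkBS⇒vvkkvkkvS⇒vvkkvkkvkk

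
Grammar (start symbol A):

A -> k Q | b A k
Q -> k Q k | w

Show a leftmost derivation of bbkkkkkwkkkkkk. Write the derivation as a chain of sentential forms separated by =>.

A => bAk => bbAkk => bbkQkk => bbkkQkkk => bbkkkQkkkk => bbkkkkQkkkkk => bbkkkkkQkkkkkk => bbkkkkkwkkkkkk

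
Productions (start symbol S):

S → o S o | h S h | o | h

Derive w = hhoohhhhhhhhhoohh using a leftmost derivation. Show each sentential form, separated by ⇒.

S ⇒ hSh   [S → h S h]
hSh ⇒ hhShh   [S → h S h]
hhShh ⇒ hhoSohh   [S → o S o]
hhoSohh ⇒ hhooSoohh   [S → o S o]
hhooSoohh ⇒ hhoohShoohh   [S → h S h]
hhoohShoohh ⇒ hhoohhShhoohh   [S → h S h]
hhoohhShhoohh ⇒ hhoohhhShhhoohh   [S → h S h]
hhoohhhShhhoohh ⇒ hhoohhhhShhhhoohh   [S → h S h]
hhoohhhhShhhhoohh ⇒ hhoohhhhhhhhhoohh   [S → h]

S ⇒ hSh ⇒ hhShh ⇒ hhoSohh ⇒ hhooSoohh ⇒ hhoohShoohh ⇒ hhoohhShhoohh ⇒ hhoohhhShhhoohh ⇒ hhoohhhhShhhhoohh ⇒ hhoohhhhhhhhhoohh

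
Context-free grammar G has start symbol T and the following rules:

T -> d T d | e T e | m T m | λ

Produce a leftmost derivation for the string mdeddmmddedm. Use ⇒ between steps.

T ⇒ mTm ⇒ mdTdm ⇒ mdeTedm ⇒ mdedTdedm ⇒ mdeddTddedm ⇒ mdeddmTmddedm ⇒ mdeddmmddedm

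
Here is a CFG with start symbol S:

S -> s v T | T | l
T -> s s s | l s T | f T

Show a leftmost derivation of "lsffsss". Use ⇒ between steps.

S ⇒ T ⇒ lsT ⇒ lsfT ⇒ lsffT ⇒ lsffsss

S ⇒ T   [S -> T]
T ⇒ lsT   [T -> l s T]
lsT ⇒ lsfT   [T -> f T]
lsfT ⇒ lsffT   [T -> f T]
lsffT ⇒ lsffsss   [T -> s s s]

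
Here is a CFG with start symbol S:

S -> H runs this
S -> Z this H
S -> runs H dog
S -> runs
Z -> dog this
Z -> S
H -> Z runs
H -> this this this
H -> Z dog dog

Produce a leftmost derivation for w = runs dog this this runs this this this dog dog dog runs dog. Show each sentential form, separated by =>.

S => runs H dog => runs Z runs dog => runs S runs dog => runs Z this H runs dog => runs dog this this H runs dog => runs dog this this Z dog dog runs dog => runs dog this this S dog dog runs dog => runs dog this this runs H dog dog dog runs dog => runs dog this this runs this this this dog dog dog runs dog

S => runs H dog   [S -> runs H dog]
runs H dog => runs Z runs dog   [H -> Z runs]
runs Z runs dog => runs S runs dog   [Z -> S]
runs S runs dog => runs Z this H runs dog   [S -> Z this H]
runs Z this H runs dog => runs dog this this H runs dog   [Z -> dog this]
runs dog this this H runs dog => runs dog this this Z dog dog runs dog   [H -> Z dog dog]
runs dog this this Z dog dog runs dog => runs dog this this S dog dog runs dog   [Z -> S]
runs dog this this S dog dog runs dog => runs dog this this runs H dog dog dog runs dog   [S -> runs H dog]
runs dog this this runs H dog dog dog runs dog => runs dog this this runs this this this dog dog dog runs dog   [H -> this this this]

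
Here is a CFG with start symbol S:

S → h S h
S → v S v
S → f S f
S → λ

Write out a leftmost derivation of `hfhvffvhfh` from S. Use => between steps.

S => hSh => hfSfh => hfhShfh => hfhvSvhfh => hfhvfSfvhfh => hfhvffvhfh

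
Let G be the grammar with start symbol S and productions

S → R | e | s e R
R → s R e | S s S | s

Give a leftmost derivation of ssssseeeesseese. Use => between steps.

S => R => SsS => RsS => sResS => ssReesS => sssReeesS => ssssReeeesS => ssssseeeesS => ssssseeeesseR => ssssseeeesseSsS => ssssseeeesseesS => ssssseeeesseese

S => R   [S → R]
R => SsS   [R → S s S]
SsS => RsS   [S → R]
RsS => sResS   [R → s R e]
sResS => ssReesS   [R → s R e]
ssReesS => sssReeesS   [R → s R e]
sssReeesS => ssssReeeesS   [R → s R e]
ssssReeeesS => ssssseeeesS   [R → s]
ssssseeeesS => ssssseeeesseR   [S → s e R]
ssssseeeesseR => ssssseeeesseSsS   [R → S s S]
ssssseeeesseSsS => ssssseeeesseesS   [S → e]
ssssseeeesseesS => ssssseeeesseese   [S → e]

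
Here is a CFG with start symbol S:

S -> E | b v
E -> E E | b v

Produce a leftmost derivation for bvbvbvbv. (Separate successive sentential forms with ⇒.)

S⇒E⇒EE⇒bvE⇒bvEE⇒bvEEE⇒bvbvEE⇒bvbvbvE⇒bvbvbvbv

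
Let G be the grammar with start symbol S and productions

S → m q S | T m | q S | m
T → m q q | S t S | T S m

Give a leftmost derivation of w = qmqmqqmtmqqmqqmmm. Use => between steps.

S=>Tm=>TSmm=>StSSmm=>qStSSmm=>qmqStSSmm=>qmqTmtSSmm=>qmqmqqmtSSmm=>qmqmqqmtTmSmm=>qmqmqqmtmqqmSmm=>qmqmqqmtmqqmqSmm=>qmqmqqmtmqqmqqSmm=>qmqmqqmtmqqmqqmmm

S => Tm   [S → T m]
Tm => TSmm   [T → T S m]
TSmm => StSSmm   [T → S t S]
StSSmm => qStSSmm   [S → q S]
qStSSmm => qmqStSSmm   [S → m q S]
qmqStSSmm => qmqTmtSSmm   [S → T m]
qmqTmtSSmm => qmqmqqmtSSmm   [T → m q q]
qmqmqqmtSSmm => qmqmqqmtTmSmm   [S → T m]
qmqmqqmtTmSmm => qmqmqqmtmqqmSmm   [T → m q q]
qmqmqqmtmqqmSmm => qmqmqqmtmqqmqSmm   [S → q S]
qmqmqqmtmqqmqSmm => qmqmqqmtmqqmqqSmm   [S → q S]
qmqmqqmtmqqmqqSmm => qmqmqqmtmqqmqqmmm   [S → m]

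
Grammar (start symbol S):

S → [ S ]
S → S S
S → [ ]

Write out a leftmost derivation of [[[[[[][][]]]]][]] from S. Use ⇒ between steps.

S ⇒ [S] ⇒ [SS] ⇒ [[S]S] ⇒ [[[S]]S] ⇒ [[[[S]]]S] ⇒ [[[[[S]]]]S] ⇒ [[[[[SS]]]]S] ⇒ [[[[[[]S]]]]S] ⇒ [[[[[[]SS]]]]S] ⇒ [[[[[[][]S]]]]S] ⇒ [[[[[[][][]]]]]S] ⇒ [[[[[[][][]]]]][]]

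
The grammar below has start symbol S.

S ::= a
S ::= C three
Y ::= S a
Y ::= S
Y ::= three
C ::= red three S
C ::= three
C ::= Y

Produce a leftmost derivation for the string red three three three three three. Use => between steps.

S => C three   [S ::= C three]
C three => Y three   [C ::= Y]
Y three => S three   [Y ::= S]
S three => C three three   [S ::= C three]
C three three => red three S three three   [C ::= red three S]
red three S three three => red three C three three three   [S ::= C three]
red three C three three three => red three three three three three   [C ::= three]

S => C three => Y three => S three => C three three => red three S three three => red three C three three three => red three three three three three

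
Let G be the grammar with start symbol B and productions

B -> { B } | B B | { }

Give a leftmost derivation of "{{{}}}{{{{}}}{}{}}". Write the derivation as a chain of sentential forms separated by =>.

B => BB => {B}B => {{B}}B => {{{}}}B => {{{}}}{B} => {{{}}}{BB} => {{{}}}{{B}B} => {{{}}}{{{B}}B} => {{{}}}{{{{}}}B} => {{{}}}{{{{}}}BB} => {{{}}}{{{{}}}{}B} => {{{}}}{{{{}}}{}{}}

B => BB   [B -> B B]
BB => {B}B   [B -> { B }]
{B}B => {{B}}B   [B -> { B }]
{{B}}B => {{{}}}B   [B -> { }]
{{{}}}B => {{{}}}{B}   [B -> { B }]
{{{}}}{B} => {{{}}}{BB}   [B -> B B]
{{{}}}{BB} => {{{}}}{{B}B}   [B -> { B }]
{{{}}}{{B}B} => {{{}}}{{{B}}B}   [B -> { B }]
{{{}}}{{{B}}B} => {{{}}}{{{{}}}B}   [B -> { }]
{{{}}}{{{{}}}B} => {{{}}}{{{{}}}BB}   [B -> B B]
{{{}}}{{{{}}}BB} => {{{}}}{{{{}}}{}B}   [B -> { }]
{{{}}}{{{{}}}{}B} => {{{}}}{{{{}}}{}{}}   [B -> { }]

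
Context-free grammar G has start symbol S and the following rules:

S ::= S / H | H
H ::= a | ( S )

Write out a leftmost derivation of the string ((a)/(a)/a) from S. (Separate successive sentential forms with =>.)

S => H => (S) => (S/H) => (S/H/H) => (H/H/H) => ((S)/H/H) => ((H)/H/H) => ((a)/H/H) => ((a)/(S)/H) => ((a)/(H)/H) => ((a)/(a)/H) => ((a)/(a)/a)

S => H   [S ::= H]
H => (S)   [H ::= ( S )]
(S) => (S/H)   [S ::= S / H]
(S/H) => (S/H/H)   [S ::= S / H]
(S/H/H) => (H/H/H)   [S ::= H]
(H/H/H) => ((S)/H/H)   [H ::= ( S )]
((S)/H/H) => ((H)/H/H)   [S ::= H]
((H)/H/H) => ((a)/H/H)   [H ::= a]
((a)/H/H) => ((a)/(S)/H)   [H ::= ( S )]
((a)/(S)/H) => ((a)/(H)/H)   [S ::= H]
((a)/(H)/H) => ((a)/(a)/H)   [H ::= a]
((a)/(a)/H) => ((a)/(a)/a)   [H ::= a]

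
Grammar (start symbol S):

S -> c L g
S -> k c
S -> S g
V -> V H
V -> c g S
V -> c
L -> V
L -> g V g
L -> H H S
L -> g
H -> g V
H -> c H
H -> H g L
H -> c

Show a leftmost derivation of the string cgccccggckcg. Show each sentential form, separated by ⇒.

S ⇒ cLg   [S -> c L g]
cLg ⇒ cHHSg   [L -> H H S]
cHHSg ⇒ cgVHSg   [H -> g V]
cgVHSg ⇒ cgVHHSg   [V -> V H]
cgVHHSg ⇒ cgcHHSg   [V -> c]
cgcHHSg ⇒ cgccHHSg   [H -> c H]
cgccHHSg ⇒ cgccHgLHSg   [H -> H g L]
cgccHgLHSg ⇒ cgcccHgLHSg   [H -> c H]
cgcccHgLHSg ⇒ cgccccgLHSg   [H -> c]
cgccccgLHSg ⇒ cgccccggHSg   [L -> g]
cgccccggHSg ⇒ cgccccggcSg   [H -> c]
cgccccggcSg ⇒ cgccccggckcg   [S -> k c]

S⇒cLg⇒cHHSg⇒cgVHSg⇒cgVHHSg⇒cgcHHSg⇒cgccHHSg⇒cgccHgLHSg⇒cgcccHgLHSg⇒cgccccgLHSg⇒cgccccggHSg⇒cgccccggcSg⇒cgccccggckcg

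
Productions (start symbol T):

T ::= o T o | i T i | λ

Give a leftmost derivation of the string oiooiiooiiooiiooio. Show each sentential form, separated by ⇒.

T ⇒ oTo ⇒ oiTio ⇒ oioToio ⇒ oiooTooio ⇒ oiooiTiooio ⇒ oiooiiTiiooio ⇒ oiooiioToiiooio ⇒ oiooiiooTooiiooio ⇒ oiooiiooiTiooiiooio ⇒ oiooiiooiiooiiooio

T ⇒ oTo   [T ::= o T o]
oTo ⇒ oiTio   [T ::= i T i]
oiTio ⇒ oioToio   [T ::= o T o]
oioToio ⇒ oiooTooio   [T ::= o T o]
oiooTooio ⇒ oiooiTiooio   [T ::= i T i]
oiooiTiooio ⇒ oiooiiTiiooio   [T ::= i T i]
oiooiiTiiooio ⇒ oiooiioToiiooio   [T ::= o T o]
oiooiioToiiooio ⇒ oiooiiooTooiiooio   [T ::= o T o]
oiooiiooTooiiooio ⇒ oiooiiooiTiooiiooio   [T ::= i T i]
oiooiiooiTiooiiooio ⇒ oiooiiooiiooiiooio   [T ::= λ]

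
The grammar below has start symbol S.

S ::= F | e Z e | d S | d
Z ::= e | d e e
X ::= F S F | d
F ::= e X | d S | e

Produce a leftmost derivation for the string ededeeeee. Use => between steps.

S => F => eX => eFSF => edSSF => edeZeSF => ededeeeSF => ededeeeFF => ededeeeeF => ededeeeee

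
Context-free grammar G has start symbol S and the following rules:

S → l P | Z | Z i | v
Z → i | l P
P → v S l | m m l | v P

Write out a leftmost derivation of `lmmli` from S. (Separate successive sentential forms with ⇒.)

S ⇒ Zi   [S → Z i]
Zi ⇒ lPi   [Z → l P]
lPi ⇒ lmmli   [P → m m l]

S ⇒ Zi ⇒ lPi ⇒ lmmli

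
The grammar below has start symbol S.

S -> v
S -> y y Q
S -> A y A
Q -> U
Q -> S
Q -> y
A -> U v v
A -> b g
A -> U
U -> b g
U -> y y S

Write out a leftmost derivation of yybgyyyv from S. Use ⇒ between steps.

S ⇒ yyQ   [S -> y y Q]
yyQ ⇒ yyS   [Q -> S]
yyS ⇒ yyAyA   [S -> A y A]
yyAyA ⇒ yybgyA   [A -> b g]
yybgyA ⇒ yybgyU   [A -> U]
yybgyU ⇒ yybgyyyS   [U -> y y S]
yybgyyyS ⇒ yybgyyyv   [S -> v]

S⇒yyQ⇒yyS⇒yyAyA⇒yybgyA⇒yybgyU⇒yybgyyyS⇒yybgyyyv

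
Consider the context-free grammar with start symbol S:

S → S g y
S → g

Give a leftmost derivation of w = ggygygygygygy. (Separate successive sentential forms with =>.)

S=>Sgy=>Sgygy=>Sgygygy=>Sgygygygy=>Sgygygygygy=>Sgygygygygygy=>ggygygygygygy

S => Sgy   [S → S g y]
Sgy => Sgygy   [S → S g y]
Sgygy => Sgygygy   [S → S g y]
Sgygygy => Sgygygygy   [S → S g y]
Sgygygygy => Sgygygygygy   [S → S g y]
Sgygygygygy => Sgygygygygygy   [S → S g y]
Sgygygygygygy => ggygygygygygy   [S → g]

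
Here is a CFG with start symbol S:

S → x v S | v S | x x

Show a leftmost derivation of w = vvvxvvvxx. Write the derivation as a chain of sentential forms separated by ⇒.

S ⇒ vS ⇒ vvS ⇒ vvvS ⇒ vvvxvS ⇒ vvvxvvS ⇒ vvvxvvvS ⇒ vvvxvvvxx

S ⇒ vS   [S → v S]
vS ⇒ vvS   [S → v S]
vvS ⇒ vvvS   [S → v S]
vvvS ⇒ vvvxvS   [S → x v S]
vvvxvS ⇒ vvvxvvS   [S → v S]
vvvxvvS ⇒ vvvxvvvS   [S → v S]
vvvxvvvS ⇒ vvvxvvvxx   [S → x x]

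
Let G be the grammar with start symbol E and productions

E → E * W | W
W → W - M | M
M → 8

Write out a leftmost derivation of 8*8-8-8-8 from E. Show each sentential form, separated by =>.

E => E*W   [E → E * W]
E*W => W*W   [E → W]
W*W => M*W   [W → M]
M*W => 8*W   [M → 8]
8*W => 8*W-M   [W → W - M]
8*W-M => 8*W-M-M   [W → W - M]
8*W-M-M => 8*W-M-M-M   [W → W - M]
8*W-M-M-M => 8*M-M-M-M   [W → M]
8*M-M-M-M => 8*8-M-M-M   [M → 8]
8*8-M-M-M => 8*8-8-M-M   [M → 8]
8*8-8-M-M => 8*8-8-8-M   [M → 8]
8*8-8-8-M => 8*8-8-8-8   [M → 8]

E => E*W => W*W => M*W => 8*W => 8*W-M => 8*W-M-M => 8*W-M-M-M => 8*M-M-M-M => 8*8-M-M-M => 8*8-8-M-M => 8*8-8-8-M => 8*8-8-8-8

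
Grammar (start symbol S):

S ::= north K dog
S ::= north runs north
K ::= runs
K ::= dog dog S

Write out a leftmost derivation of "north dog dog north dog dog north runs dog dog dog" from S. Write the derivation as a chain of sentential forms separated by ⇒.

S ⇒ north K dog   [S ::= north K dog]
north K dog ⇒ north dog dog S dog   [K ::= dog dog S]
north dog dog S dog ⇒ north dog dog north K dog dog   [S ::= north K dog]
north dog dog north K dog dog ⇒ north dog dog north dog dog S dog dog   [K ::= dog dog S]
north dog dog north dog dog S dog dog ⇒ north dog dog north dog dog north K dog dog dog   [S ::= north K dog]
north dog dog north dog dog north K dog dog dog ⇒ north dog dog north dog dog north runs dog dog dog   [K ::= runs]

S ⇒ north K dog ⇒ north dog dog S dog ⇒ north dog dog north K dog dog ⇒ north dog dog north dog dog S dog dog ⇒ north dog dog north dog dog north K dog dog dog ⇒ north dog dog north dog dog north runs dog dog dog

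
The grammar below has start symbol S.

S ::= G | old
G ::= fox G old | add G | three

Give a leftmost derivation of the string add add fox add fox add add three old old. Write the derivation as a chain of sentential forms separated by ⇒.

S ⇒ G ⇒ add G ⇒ add add G ⇒ add add fox G old ⇒ add add fox add G old ⇒ add add fox add fox G old old ⇒ add add fox add fox add G old old ⇒ add add fox add fox add add G old old ⇒ add add fox add fox add add three old old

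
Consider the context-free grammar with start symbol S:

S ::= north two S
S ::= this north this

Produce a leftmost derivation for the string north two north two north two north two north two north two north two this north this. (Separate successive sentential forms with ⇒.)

S ⇒ north two S ⇒ north two north two S ⇒ north two north two north two S ⇒ north two north two north two north two S ⇒ north two north two north two north two north two S ⇒ north two north two north two north two north two north two S ⇒ north two north two north two north two north two north two north two S ⇒ north two north two north two north two north two north two north two this north this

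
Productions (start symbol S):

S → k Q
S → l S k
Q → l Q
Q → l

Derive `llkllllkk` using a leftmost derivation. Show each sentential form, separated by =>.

S => lSk   [S → l S k]
lSk => llSkk   [S → l S k]
llSkk => llkQkk   [S → k Q]
llkQkk => llklQkk   [Q → l Q]
llklQkk => llkllQkk   [Q → l Q]
llkllQkk => llklllQkk   [Q → l Q]
llklllQkk => llkllllkk   [Q → l]

S => lSk => llSkk => llkQkk => llklQkk => llkllQkk => llklllQkk => llkllllkk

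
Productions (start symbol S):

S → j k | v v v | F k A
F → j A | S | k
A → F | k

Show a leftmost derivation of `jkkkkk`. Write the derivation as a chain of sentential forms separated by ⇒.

S⇒FkA⇒SkA⇒FkAkA⇒jAkAkA⇒jFkAkA⇒jkkAkA⇒jkkkkA⇒jkkkkk

S ⇒ FkA   [S → F k A]
FkA ⇒ SkA   [F → S]
SkA ⇒ FkAkA   [S → F k A]
FkAkA ⇒ jAkAkA   [F → j A]
jAkAkA ⇒ jFkAkA   [A → F]
jFkAkA ⇒ jkkAkA   [F → k]
jkkAkA ⇒ jkkkkA   [A → k]
jkkkkA ⇒ jkkkkk   [A → k]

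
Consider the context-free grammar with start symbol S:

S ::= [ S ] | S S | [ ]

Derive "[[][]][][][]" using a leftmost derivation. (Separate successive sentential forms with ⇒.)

S ⇒ SS   [S ::= S S]
SS ⇒ SSS   [S ::= S S]
SSS ⇒ SSSS   [S ::= S S]
SSSS ⇒ [S]SSS   [S ::= [ S ]]
[S]SSS ⇒ [SS]SSS   [S ::= S S]
[SS]SSS ⇒ [[]S]SSS   [S ::= [ ]]
[[]S]SSS ⇒ [[][]]SSS   [S ::= [ ]]
[[][]]SSS ⇒ [[][]][]SS   [S ::= [ ]]
[[][]][]SS ⇒ [[][]][][]S   [S ::= [ ]]
[[][]][][]S ⇒ [[][]][][][]   [S ::= [ ]]

S⇒SS⇒SSS⇒SSSS⇒[S]SSS⇒[SS]SSS⇒[[]S]SSS⇒[[][]]SSS⇒[[][]][]SS⇒[[][]][][]S⇒[[][]][][][]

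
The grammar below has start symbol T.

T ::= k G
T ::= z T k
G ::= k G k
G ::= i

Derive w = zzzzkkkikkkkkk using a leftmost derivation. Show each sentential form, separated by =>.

T => zTk => zzTkk => zzzTkkk => zzzzTkkkk => zzzzkGkkkk => zzzzkkGkkkkk => zzzzkkkGkkkkkk => zzzzkkkikkkkkk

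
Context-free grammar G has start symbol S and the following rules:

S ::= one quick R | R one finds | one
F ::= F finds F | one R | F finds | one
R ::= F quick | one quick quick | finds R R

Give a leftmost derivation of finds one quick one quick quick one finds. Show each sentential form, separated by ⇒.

S ⇒ R one finds   [S ::= R one finds]
R one finds ⇒ finds R R one finds   [R ::= finds R R]
finds R R one finds ⇒ finds F quick R one finds   [R ::= F quick]
finds F quick R one finds ⇒ finds one quick R one finds   [F ::= one]
finds one quick R one finds ⇒ finds one quick one quick quick one finds   [R ::= one quick quick]

S ⇒ R one finds ⇒ finds R R one finds ⇒ finds F quick R one finds ⇒ finds one quick R one finds ⇒ finds one quick one quick quick one finds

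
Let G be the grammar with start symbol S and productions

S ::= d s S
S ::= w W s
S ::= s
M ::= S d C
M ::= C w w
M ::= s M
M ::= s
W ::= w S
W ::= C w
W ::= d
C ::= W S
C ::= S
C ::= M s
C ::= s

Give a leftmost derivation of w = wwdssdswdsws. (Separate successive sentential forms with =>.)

S => wWs   [S ::= w W s]
wWs => wCws   [W ::= C w]
wCws => wWSws   [C ::= W S]
wWSws => wwSSws   [W ::= w S]
wwSSws => wwdsSSws   [S ::= d s S]
wwdsSSws => wwdssSws   [S ::= s]
wwdssSws => wwdssdsSws   [S ::= d s S]
wwdssdsSws => wwdssdswWsws   [S ::= w W s]
wwdssdswWsws => wwdssdswdsws   [W ::= d]

S => wWs => wCws => wWSws => wwSSws => wwdsSSws => wwdssSws => wwdssdsSws => wwdssdswWsws => wwdssdswdsws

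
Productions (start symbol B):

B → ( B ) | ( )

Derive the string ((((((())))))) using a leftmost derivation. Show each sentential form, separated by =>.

B => (B)   [B → ( B )]
(B) => ((B))   [B → ( B )]
((B)) => (((B)))   [B → ( B )]
(((B))) => ((((B))))   [B → ( B )]
((((B)))) => (((((B)))))   [B → ( B )]
(((((B))))) => ((((((B))))))   [B → ( B )]
((((((B)))))) => ((((((()))))))   [B → ( )]

B => (B) => ((B)) => (((B))) => ((((B)))) => (((((B))))) => ((((((B)))))) => ((((((()))))))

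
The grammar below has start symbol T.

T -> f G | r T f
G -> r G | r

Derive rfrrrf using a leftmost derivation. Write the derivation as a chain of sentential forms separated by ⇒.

T ⇒ rTf ⇒ rfGf ⇒ rfrGf ⇒ rfrrGf ⇒ rfrrrf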